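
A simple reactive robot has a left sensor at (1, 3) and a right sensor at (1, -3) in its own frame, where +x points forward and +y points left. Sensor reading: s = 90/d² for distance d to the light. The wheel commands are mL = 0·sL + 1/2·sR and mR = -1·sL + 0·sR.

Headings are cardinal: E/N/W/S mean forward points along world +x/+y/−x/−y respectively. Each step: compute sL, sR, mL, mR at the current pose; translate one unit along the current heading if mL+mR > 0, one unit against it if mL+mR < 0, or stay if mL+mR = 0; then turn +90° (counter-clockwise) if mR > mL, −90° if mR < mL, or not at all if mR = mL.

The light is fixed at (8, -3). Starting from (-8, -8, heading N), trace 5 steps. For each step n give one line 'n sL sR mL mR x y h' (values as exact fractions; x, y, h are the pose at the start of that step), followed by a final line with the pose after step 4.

n=0: pose=(-8,-8,N); sL=90/377, sR=18/37; mL=9/37, mR=-90/377; mL+mR=63/13949 → advance +1; mR−mL=-6723/13949 → turn -1·90°
n=1: pose=(-8,-7,E); sL=45/113, sR=45/137; mL=45/274, mR=-45/113; mL+mR=-7245/30962 → advance -1; mR−mL=-17415/30962 → turn -1·90°
n=2: pose=(-9,-7,S); sL=90/221, sR=18/85; mL=9/85, mR=-90/221; mL+mR=-333/1105 → advance -1; mR−mL=-567/1105 → turn -1·90°
n=3: pose=(-9,-6,W); sL=1/4, sR=5/18; mL=5/36, mR=-1/4; mL+mR=-1/9 → advance -1; mR−mL=-7/18 → turn -1·90°
n=4: pose=(-8,-6,N); sL=18/73, sR=90/173; mL=45/173, mR=-18/73; mL+mR=171/12629 → advance +1; mR−mL=-6399/12629 → turn -1·90°

0 90/377 18/37 9/37 -90/377 -8 -8 N
1 45/113 45/137 45/274 -45/113 -8 -7 E
2 90/221 18/85 9/85 -90/221 -9 -7 S
3 1/4 5/18 5/36 -1/4 -9 -6 W
4 18/73 90/173 45/173 -18/73 -8 -6 N
final -8 -5 E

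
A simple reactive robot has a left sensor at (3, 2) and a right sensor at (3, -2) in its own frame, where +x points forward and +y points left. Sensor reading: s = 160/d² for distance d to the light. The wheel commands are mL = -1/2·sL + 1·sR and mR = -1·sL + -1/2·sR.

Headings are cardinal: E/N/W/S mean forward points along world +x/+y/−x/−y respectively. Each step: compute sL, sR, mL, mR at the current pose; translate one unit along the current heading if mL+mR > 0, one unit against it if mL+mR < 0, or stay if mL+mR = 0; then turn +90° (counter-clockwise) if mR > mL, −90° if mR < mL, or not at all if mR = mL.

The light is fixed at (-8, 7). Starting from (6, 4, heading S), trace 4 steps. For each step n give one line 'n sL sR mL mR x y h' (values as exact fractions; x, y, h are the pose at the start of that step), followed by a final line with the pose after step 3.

n=0: pose=(6,4,S); sL=40/73, sR=8/9; mL=404/657, mR=-652/657; mL+mR=-248/657 → advance -1; mR−mL=-352/219 → turn -1·90°
n=1: pose=(6,5,W); sL=160/137, sR=160/121; mL=12240/16577, mR=-30320/16577; mL+mR=-18080/16577 → advance -1; mR−mL=-42560/16577 → turn -1·90°
n=2: pose=(7,5,N); sL=16/17, sR=16/29; mL=40/493, mR=-600/493; mL+mR=-560/493 → advance -1; mR−mL=-640/493 → turn -1·90°
n=3: pose=(7,4,E); sL=32/65, sR=160/349; mL=4816/22685, mR=-16368/22685; mL+mR=-11552/22685 → advance -1; mR−mL=-21184/22685 → turn -1·90°

0 40/73 8/9 404/657 -652/657 6 4 S
1 160/137 160/121 12240/16577 -30320/16577 6 5 W
2 16/17 16/29 40/493 -600/493 7 5 N
3 32/65 160/349 4816/22685 -16368/22685 7 4 E
final 6 4 S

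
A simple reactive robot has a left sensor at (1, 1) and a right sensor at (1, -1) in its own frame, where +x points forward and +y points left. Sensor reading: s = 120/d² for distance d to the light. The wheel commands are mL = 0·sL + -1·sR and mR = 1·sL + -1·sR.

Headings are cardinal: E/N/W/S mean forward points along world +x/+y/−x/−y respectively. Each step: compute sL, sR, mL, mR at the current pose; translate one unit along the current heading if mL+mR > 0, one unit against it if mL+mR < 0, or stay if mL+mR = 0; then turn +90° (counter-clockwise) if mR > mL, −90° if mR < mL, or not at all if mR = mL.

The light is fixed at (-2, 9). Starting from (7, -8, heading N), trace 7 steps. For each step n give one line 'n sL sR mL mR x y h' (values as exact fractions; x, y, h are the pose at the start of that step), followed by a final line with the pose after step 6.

n=0: pose=(7,-8,N); sL=3/8, sR=30/89; mL=-30/89, mR=27/712; mL+mR=-213/712 → advance -1; mR−mL=3/8 → turn +1·90°
n=1: pose=(7,-9,W); sL=24/85, sR=120/353; mL=-120/353, mR=-1728/30005; mL+mR=-11928/30005 → advance -1; mR−mL=24/85 → turn +1·90°
n=2: pose=(8,-9,S); sL=60/241, sR=60/221; mL=-60/221, mR=-1200/53261; mL+mR=-15660/53261 → advance -1; mR−mL=60/241 → turn +1·90°
n=3: pose=(8,-8,E); sL=120/377, sR=24/89; mL=-24/89, mR=1632/33553; mL+mR=-7416/33553 → advance -1; mR−mL=120/377 → turn +1·90°
n=4: pose=(7,-8,N); sL=3/8, sR=30/89; mL=-30/89, mR=27/712; mL+mR=-213/712 → advance -1; mR−mL=3/8 → turn +1·90°
n=5: pose=(7,-9,W); sL=24/85, sR=120/353; mL=-120/353, mR=-1728/30005; mL+mR=-11928/30005 → advance -1; mR−mL=24/85 → turn +1·90°
n=6: pose=(8,-9,S); sL=60/241, sR=60/221; mL=-60/221, mR=-1200/53261; mL+mR=-15660/53261 → advance -1; mR−mL=60/241 → turn +1·90°

0 3/8 30/89 -30/89 27/712 7 -8 N
1 24/85 120/353 -120/353 -1728/30005 7 -9 W
2 60/241 60/221 -60/221 -1200/53261 8 -9 S
3 120/377 24/89 -24/89 1632/33553 8 -8 E
4 3/8 30/89 -30/89 27/712 7 -8 N
5 24/85 120/353 -120/353 -1728/30005 7 -9 W
6 60/241 60/221 -60/221 -1200/53261 8 -9 S
final 8 -8 E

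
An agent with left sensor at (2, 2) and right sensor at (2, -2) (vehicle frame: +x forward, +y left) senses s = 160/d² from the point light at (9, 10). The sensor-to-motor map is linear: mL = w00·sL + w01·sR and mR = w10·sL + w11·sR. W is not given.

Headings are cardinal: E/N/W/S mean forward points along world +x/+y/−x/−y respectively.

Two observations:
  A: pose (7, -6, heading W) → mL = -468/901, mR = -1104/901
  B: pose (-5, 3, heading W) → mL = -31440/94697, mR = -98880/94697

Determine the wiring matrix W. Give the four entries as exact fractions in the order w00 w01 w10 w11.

obs A: pose=(7,-6,W) → sL=8/17, sR=40/53, mL=-468/901, mR=-1104/901
obs B: pose=(-5,3,W) → sL=160/337, sR=160/281, mL=-31440/94697, mR=-98880/94697
sensor matrix S = [[8/17, 40/53], [160/337, 160/281]]; det S = -7710720/85321997
solve [mL_A; mL_B] = S·[w00; w01] and [mR_A; mR_B] = S·[w10; w11]:
  w00 = 1/2, w01 = -1, w10 = -1, w11 = -1

1/2 -1 -1 -1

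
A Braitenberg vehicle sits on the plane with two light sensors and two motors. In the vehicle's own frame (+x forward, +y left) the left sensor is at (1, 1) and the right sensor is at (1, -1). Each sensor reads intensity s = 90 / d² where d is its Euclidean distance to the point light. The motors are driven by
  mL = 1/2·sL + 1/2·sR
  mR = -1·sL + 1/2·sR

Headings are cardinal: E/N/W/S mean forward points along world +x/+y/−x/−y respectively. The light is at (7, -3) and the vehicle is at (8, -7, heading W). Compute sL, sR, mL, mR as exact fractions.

left sensor world pos  = (7, -8); dL² = 25
right sensor world pos = (7, -6); dR² = 9
sL = 90/25 = 18/5
sR = 90/9 = 10
mL = 1/2·sL + 1/2·sR = 34/5
mR = -1·sL + 1/2·sR = 7/5

18/5 10 34/5 7/5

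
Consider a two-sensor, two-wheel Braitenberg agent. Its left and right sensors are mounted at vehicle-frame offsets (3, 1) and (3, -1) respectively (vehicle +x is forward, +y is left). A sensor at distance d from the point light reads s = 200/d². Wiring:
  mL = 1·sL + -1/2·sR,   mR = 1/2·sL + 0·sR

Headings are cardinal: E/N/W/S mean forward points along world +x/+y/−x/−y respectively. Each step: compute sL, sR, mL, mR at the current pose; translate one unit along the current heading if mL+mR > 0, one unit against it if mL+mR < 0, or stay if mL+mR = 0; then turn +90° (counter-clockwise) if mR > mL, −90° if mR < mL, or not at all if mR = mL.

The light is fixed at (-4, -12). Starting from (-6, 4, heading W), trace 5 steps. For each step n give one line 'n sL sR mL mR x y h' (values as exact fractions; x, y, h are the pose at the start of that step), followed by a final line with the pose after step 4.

n=0: pose=(-6,4,W); sL=4/5, sR=100/157; mL=378/785, mR=2/5; mL+mR=692/785 → advance +1; mR−mL=-64/785 → turn -1·90°
n=1: pose=(-7,4,N); sL=200/377, sR=40/73; mL=7060/27521, mR=100/377; mL+mR=14360/27521 → advance +1; mR−mL=240/27521 → turn +1·90°
n=2: pose=(-7,5,W); sL=50/73, sR=5/9; mL=535/1314, mR=25/73; mL+mR=985/1314 → advance +1; mR−mL=-85/1314 → turn -1·90°
n=3: pose=(-8,5,N); sL=8/17, sR=200/409; mL=1572/6953, mR=4/17; mL+mR=3208/6953 → advance +1; mR−mL=64/6953 → turn +1·90°
n=4: pose=(-8,6,W); sL=100/169, sR=20/41; mL=2410/6929, mR=50/169; mL+mR=4460/6929 → advance +1; mR−mL=-360/6929 → turn -1·90°

0 4/5 100/157 378/785 2/5 -6 4 W
1 200/377 40/73 7060/27521 100/377 -7 4 N
2 50/73 5/9 535/1314 25/73 -7 5 W
3 8/17 200/409 1572/6953 4/17 -8 5 N
4 100/169 20/41 2410/6929 50/169 -8 6 W
final -9 6 N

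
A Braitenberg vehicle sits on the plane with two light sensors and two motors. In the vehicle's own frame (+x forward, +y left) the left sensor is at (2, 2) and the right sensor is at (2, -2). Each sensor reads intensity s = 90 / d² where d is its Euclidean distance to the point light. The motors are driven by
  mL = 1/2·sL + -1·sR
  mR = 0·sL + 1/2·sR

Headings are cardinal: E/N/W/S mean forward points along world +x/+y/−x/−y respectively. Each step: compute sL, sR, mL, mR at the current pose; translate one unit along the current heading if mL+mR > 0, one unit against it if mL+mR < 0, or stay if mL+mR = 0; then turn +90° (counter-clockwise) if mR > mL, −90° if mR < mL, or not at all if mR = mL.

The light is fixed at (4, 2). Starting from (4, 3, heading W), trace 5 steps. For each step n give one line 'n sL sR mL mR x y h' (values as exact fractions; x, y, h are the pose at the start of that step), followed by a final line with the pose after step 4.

n=0: pose=(4,3,W); sL=18, sR=90/13; mL=27/13, mR=45/13; mL+mR=72/13 → advance +1; mR−mL=18/13 → turn +1·90°
n=1: pose=(3,3,S); sL=45, sR=9; mL=27/2, mR=9/2; mL+mR=18 → advance +1; mR−mL=-9 → turn -1·90°
n=2: pose=(3,2,W); sL=90/13, sR=90/13; mL=-45/13, mR=45/13; mL+mR=0 → advance +0; mR−mL=90/13 → turn +1·90°
n=3: pose=(3,2,S); sL=18, sR=90/13; mL=27/13, mR=45/13; mL+mR=72/13 → advance +1; mR−mL=18/13 → turn +1·90°
n=4: pose=(3,1,E); sL=45, sR=9; mL=27/2, mR=9/2; mL+mR=18 → advance +1; mR−mL=-9 → turn -1·90°

0 18 90/13 27/13 45/13 4 3 W
1 45 9 27/2 9/2 3 3 S
2 90/13 90/13 -45/13 45/13 3 2 W
3 18 90/13 27/13 45/13 3 2 S
4 45 9 27/2 9/2 3 1 E
final 4 1 S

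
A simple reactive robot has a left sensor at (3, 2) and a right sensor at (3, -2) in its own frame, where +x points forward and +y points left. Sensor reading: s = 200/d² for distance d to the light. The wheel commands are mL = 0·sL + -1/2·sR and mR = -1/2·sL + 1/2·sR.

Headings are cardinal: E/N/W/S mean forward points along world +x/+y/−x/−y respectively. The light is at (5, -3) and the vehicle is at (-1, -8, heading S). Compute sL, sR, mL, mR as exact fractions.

left sensor world pos  = (1, -11); dL² = 80
right sensor world pos = (-3, -11); dR² = 128
sL = 200/80 = 5/2
sR = 200/128 = 25/16
mL = 0·sL + -1/2·sR = -25/32
mR = -1/2·sL + 1/2·sR = -15/32

5/2 25/16 -25/32 -15/32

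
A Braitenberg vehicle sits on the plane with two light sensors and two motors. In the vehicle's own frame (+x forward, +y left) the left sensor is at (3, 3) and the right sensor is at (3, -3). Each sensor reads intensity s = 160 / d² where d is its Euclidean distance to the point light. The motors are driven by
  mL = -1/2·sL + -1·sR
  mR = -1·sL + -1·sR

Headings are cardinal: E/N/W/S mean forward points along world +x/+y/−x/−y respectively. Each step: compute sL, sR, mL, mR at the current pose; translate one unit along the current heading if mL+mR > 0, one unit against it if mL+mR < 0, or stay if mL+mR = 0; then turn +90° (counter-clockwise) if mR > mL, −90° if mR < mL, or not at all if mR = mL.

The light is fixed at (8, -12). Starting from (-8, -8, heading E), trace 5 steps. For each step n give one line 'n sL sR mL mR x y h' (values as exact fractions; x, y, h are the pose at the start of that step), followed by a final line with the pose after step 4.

n=0: pose=(-8,-8,E); sL=80/109, sR=16/17; mL=-2424/1853, mR=-3104/1853; mL+mR=-5528/1853 → advance -1; mR−mL=-40/109 → turn -1·90°
n=1: pose=(-9,-8,S); sL=160/197, sR=160/401; mL=-63600/78997, mR=-95680/78997; mL+mR=-159280/78997 → advance -1; mR−mL=-80/197 → turn -1·90°
n=2: pose=(-9,-7,W); sL=40/101, sR=10/29; mL=-1590/2929, mR=-2170/2929; mL+mR=-3760/2929 → advance -1; mR−mL=-20/101 → turn -1·90°
n=3: pose=(-8,-7,N); sL=32/85, sR=160/233; mL=-17328/19805, mR=-21056/19805; mL+mR=-38384/19805 → advance -1; mR−mL=-16/85 → turn -1·90°
n=4: pose=(-8,-8,E); sL=80/109, sR=16/17; mL=-2424/1853, mR=-3104/1853; mL+mR=-5528/1853 → advance -1; mR−mL=-40/109 → turn -1·90°

0 80/109 16/17 -2424/1853 -3104/1853 -8 -8 E
1 160/197 160/401 -63600/78997 -95680/78997 -9 -8 S
2 40/101 10/29 -1590/2929 -2170/2929 -9 -7 W
3 32/85 160/233 -17328/19805 -21056/19805 -8 -7 N
4 80/109 16/17 -2424/1853 -3104/1853 -8 -8 E
final -9 -8 S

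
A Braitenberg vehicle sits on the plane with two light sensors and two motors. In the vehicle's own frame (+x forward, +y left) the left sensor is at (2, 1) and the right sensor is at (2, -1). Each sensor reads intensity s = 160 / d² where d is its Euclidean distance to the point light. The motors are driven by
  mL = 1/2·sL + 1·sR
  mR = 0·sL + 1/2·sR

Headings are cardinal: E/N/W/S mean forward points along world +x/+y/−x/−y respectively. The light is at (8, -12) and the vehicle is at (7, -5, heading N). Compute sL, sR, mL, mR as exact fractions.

32/17 160/81 4016/1377 80/81

left sensor world pos  = (6, -3); dL² = 85
right sensor world pos = (8, -3); dR² = 81
sL = 160/85 = 32/17
sR = 160/81 = 160/81
mL = 1/2·sL + 1·sR = 4016/1377
mR = 0·sL + 1/2·sR = 80/81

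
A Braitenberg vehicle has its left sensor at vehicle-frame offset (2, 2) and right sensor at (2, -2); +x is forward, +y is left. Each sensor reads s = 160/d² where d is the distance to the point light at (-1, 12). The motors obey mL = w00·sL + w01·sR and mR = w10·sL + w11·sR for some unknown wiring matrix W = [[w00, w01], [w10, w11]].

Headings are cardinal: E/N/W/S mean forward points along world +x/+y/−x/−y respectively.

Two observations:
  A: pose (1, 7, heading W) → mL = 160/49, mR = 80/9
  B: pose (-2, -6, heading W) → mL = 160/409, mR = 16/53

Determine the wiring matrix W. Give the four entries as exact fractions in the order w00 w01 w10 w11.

1 0 0 1/2

obs A: pose=(1,7,W) → sL=160/49, sR=160/9, mL=160/49, mR=80/9
obs B: pose=(-2,-6,W) → sL=160/409, sR=32/53, mL=160/409, mR=16/53
sensor matrix S = [[160/49, 160/9], [160/409, 32/53]]; det S = -47636480/9559557
solve [mL_A; mL_B] = S·[w00; w01] and [mR_A; mR_B] = S·[w10; w11]:
  w00 = 1, w01 = 0, w10 = 0, w11 = 1/2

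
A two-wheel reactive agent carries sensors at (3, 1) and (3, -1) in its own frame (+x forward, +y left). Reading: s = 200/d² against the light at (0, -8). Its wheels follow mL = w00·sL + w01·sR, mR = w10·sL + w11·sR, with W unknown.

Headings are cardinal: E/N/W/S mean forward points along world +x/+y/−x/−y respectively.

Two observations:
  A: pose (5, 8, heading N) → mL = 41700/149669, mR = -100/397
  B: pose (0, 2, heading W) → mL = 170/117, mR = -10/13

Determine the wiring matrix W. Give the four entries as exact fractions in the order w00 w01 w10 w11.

obs A: pose=(5,8,N) → sL=200/377, sR=200/397, mL=41700/149669, mR=-100/397
obs B: pose=(0,2,W) → sL=20/9, sR=20/13, mL=170/117, mR=-10/13
sensor matrix S = [[200/377, 200/397], [20/9, 20/13]]; det S = -5312000/17511273
solve [mL_A; mL_B] = S·[w00; w01] and [mR_A; mR_B] = S·[w10; w11]:
  w00 = 1, w01 = -1/2, w10 = 0, w11 = -1/2

1 -1/2 0 -1/2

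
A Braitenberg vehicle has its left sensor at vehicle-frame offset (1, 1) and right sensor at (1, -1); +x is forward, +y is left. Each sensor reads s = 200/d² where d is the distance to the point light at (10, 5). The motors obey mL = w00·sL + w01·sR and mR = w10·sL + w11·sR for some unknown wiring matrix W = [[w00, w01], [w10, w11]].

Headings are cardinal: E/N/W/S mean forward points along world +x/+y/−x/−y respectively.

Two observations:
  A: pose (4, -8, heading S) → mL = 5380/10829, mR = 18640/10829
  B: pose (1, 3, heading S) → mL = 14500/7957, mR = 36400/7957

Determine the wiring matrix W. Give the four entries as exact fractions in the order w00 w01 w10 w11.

1 -1/2 1 1

obs A: pose=(4,-8,S) → sL=200/221, sR=40/49, mL=5380/10829, mR=18640/10829
obs B: pose=(1,3,S) → sL=200/73, sR=200/109, mL=14500/7957, mR=36400/7957
sensor matrix S = [[200/221, 40/49], [200/73, 200/109]]; det S = -49632000/86166353
solve [mL_A; mL_B] = S·[w00; w01] and [mR_A; mR_B] = S·[w10; w11]:
  w00 = 1, w01 = -1/2, w10 = 1, w11 = 1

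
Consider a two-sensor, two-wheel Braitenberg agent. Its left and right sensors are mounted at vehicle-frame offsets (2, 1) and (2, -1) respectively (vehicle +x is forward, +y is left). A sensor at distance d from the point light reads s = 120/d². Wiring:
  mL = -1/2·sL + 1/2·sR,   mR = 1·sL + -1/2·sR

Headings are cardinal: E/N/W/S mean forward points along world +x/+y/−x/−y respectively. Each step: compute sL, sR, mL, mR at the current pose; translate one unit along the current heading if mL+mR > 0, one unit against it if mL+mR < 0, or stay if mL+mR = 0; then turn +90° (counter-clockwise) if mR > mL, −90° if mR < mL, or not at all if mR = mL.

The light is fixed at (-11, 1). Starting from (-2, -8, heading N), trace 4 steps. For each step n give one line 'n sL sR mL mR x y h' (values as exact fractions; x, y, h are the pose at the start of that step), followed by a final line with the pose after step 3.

n=0: pose=(-2,-8,N); sL=120/113, sR=120/149; mL=-2160/16837, mR=11100/16837; mL+mR=60/113 → advance +1; mR−mL=13260/16837 → turn +1·90°
n=1: pose=(-2,-7,W); sL=12/13, sR=60/49; mL=96/637, mR=198/637; mL+mR=6/13 → advance +1; mR−mL=102/637 → turn +1·90°
n=2: pose=(-3,-7,S); sL=120/181, sR=120/149; mL=1920/26969, mR=7020/26969; mL+mR=60/181 → advance +1; mR−mL=5100/26969 → turn +1·90°
n=3: pose=(-3,-8,E); sL=30/41, sR=3/5; mL=-27/410, mR=177/410; mL+mR=15/41 → advance +1; mR−mL=102/205 → turn +1·90°

0 120/113 120/149 -2160/16837 11100/16837 -2 -8 N
1 12/13 60/49 96/637 198/637 -2 -7 W
2 120/181 120/149 1920/26969 7020/26969 -3 -7 S
3 30/41 3/5 -27/410 177/410 -3 -8 E
final -2 -8 N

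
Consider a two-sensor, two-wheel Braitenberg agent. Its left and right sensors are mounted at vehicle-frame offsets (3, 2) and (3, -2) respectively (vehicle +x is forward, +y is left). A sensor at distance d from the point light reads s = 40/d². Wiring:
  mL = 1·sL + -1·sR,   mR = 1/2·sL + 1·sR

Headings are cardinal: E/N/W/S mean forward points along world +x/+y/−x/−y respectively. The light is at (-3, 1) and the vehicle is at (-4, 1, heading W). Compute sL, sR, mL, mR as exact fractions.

2 2 0 3

left sensor world pos  = (-7, -1); dL² = 20
right sensor world pos = (-7, 3); dR² = 20
sL = 40/20 = 2
sR = 40/20 = 2
mL = 1·sL + -1·sR = 0
mR = 1/2·sL + 1·sR = 3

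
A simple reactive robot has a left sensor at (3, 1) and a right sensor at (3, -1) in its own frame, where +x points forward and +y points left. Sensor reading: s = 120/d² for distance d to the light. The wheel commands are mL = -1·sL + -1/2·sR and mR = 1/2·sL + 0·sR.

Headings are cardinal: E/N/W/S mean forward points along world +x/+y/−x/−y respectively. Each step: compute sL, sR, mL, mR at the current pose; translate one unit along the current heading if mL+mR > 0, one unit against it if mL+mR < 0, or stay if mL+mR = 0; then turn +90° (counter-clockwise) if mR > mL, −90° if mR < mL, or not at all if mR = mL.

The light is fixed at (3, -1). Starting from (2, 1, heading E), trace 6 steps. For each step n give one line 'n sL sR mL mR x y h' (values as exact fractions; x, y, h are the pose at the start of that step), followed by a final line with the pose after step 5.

0 120/13 24 -276/13 60/13 2 1 E
1 60/17 60/13 -1290/221 30/17 1 1 N
2 24/5 120/29 -996/145 12/5 1 0 W
3 30 15 -75/2 15 2 0 S
4 120/13 24 -276/13 60/13 2 1 E
5 60/17 60/13 -1290/221 30/17 1 1 N
final 1 0 W

n=0: pose=(2,1,E); sL=120/13, sR=24; mL=-276/13, mR=60/13; mL+mR=-216/13 → advance -1; mR−mL=336/13 → turn +1·90°
n=1: pose=(1,1,N); sL=60/17, sR=60/13; mL=-1290/221, mR=30/17; mL+mR=-900/221 → advance -1; mR−mL=1680/221 → turn +1·90°
n=2: pose=(1,0,W); sL=24/5, sR=120/29; mL=-996/145, mR=12/5; mL+mR=-648/145 → advance -1; mR−mL=1344/145 → turn +1·90°
n=3: pose=(2,0,S); sL=30, sR=15; mL=-75/2, mR=15; mL+mR=-45/2 → advance -1; mR−mL=105/2 → turn +1·90°
n=4: pose=(2,1,E); sL=120/13, sR=24; mL=-276/13, mR=60/13; mL+mR=-216/13 → advance -1; mR−mL=336/13 → turn +1·90°
n=5: pose=(1,1,N); sL=60/17, sR=60/13; mL=-1290/221, mR=30/17; mL+mR=-900/221 → advance -1; mR−mL=1680/221 → turn +1·90°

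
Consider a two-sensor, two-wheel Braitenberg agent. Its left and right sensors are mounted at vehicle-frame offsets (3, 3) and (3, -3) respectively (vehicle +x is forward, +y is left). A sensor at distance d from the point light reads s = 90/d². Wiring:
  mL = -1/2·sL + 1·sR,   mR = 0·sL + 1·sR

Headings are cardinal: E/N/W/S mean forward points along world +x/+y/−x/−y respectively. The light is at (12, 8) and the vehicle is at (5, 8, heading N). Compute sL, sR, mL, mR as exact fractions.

90/109 18/5 1737/545 18/5

left sensor world pos  = (2, 11); dL² = 109
right sensor world pos = (8, 11); dR² = 25
sL = 90/109 = 90/109
sR = 90/25 = 18/5
mL = -1/2·sL + 1·sR = 1737/545
mR = 0·sL + 1·sR = 18/5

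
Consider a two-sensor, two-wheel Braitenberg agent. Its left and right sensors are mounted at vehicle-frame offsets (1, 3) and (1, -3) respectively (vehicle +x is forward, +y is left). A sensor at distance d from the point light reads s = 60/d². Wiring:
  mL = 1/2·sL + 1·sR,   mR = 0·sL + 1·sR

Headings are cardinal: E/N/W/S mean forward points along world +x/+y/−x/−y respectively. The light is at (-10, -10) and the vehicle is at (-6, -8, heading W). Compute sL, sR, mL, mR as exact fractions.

6 30/17 81/17 30/17

left sensor world pos  = (-7, -11); dL² = 10
right sensor world pos = (-7, -5); dR² = 34
sL = 60/10 = 6
sR = 60/34 = 30/17
mL = 1/2·sL + 1·sR = 81/17
mR = 0·sL + 1·sR = 30/17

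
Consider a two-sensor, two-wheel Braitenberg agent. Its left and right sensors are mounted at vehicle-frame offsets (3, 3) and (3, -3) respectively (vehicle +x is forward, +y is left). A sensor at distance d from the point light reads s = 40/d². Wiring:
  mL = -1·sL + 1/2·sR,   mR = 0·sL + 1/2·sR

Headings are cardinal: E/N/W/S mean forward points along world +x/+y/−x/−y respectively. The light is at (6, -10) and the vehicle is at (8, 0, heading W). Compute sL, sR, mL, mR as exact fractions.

left sensor world pos  = (5, -3); dL² = 50
right sensor world pos = (5, 3); dR² = 170
sL = 40/50 = 4/5
sR = 40/170 = 4/17
mL = -1·sL + 1/2·sR = -58/85
mR = 0·sL + 1/2·sR = 2/17

4/5 4/17 -58/85 2/17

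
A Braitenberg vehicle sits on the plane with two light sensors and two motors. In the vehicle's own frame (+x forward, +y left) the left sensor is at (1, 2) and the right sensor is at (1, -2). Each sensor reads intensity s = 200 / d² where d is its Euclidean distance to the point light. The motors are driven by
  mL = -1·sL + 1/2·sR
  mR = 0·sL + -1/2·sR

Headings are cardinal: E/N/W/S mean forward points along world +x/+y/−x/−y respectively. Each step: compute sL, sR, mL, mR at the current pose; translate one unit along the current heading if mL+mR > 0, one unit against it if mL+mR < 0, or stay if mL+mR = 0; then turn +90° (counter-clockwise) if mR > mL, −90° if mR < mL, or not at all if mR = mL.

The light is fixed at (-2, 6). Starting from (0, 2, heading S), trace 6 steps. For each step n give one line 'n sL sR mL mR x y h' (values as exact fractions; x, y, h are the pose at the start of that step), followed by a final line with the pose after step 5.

0 200/41 8 -36/41 -4 0 2 S
1 100/13 100 550/13 -50 0 3 W
2 40 200/29 -1060/29 -100/29 1 3 N
3 5 25 15/2 -25/2 1 2 W
4 200/13 40/9 -1540/117 -20/9 2 2 N
5 100/29 100/9 550/261 -50/9 2 1 W
final 3 1 N

n=0: pose=(0,2,S); sL=200/41, sR=8; mL=-36/41, mR=-4; mL+mR=-200/41 → advance -1; mR−mL=-128/41 → turn -1·90°
n=1: pose=(0,3,W); sL=100/13, sR=100; mL=550/13, mR=-50; mL+mR=-100/13 → advance -1; mR−mL=-1200/13 → turn -1·90°
n=2: pose=(1,3,N); sL=40, sR=200/29; mL=-1060/29, mR=-100/29; mL+mR=-40 → advance -1; mR−mL=960/29 → turn +1·90°
n=3: pose=(1,2,W); sL=5, sR=25; mL=15/2, mR=-25/2; mL+mR=-5 → advance -1; mR−mL=-20 → turn -1·90°
n=4: pose=(2,2,N); sL=200/13, sR=40/9; mL=-1540/117, mR=-20/9; mL+mR=-200/13 → advance -1; mR−mL=1280/117 → turn +1·90°
n=5: pose=(2,1,W); sL=100/29, sR=100/9; mL=550/261, mR=-50/9; mL+mR=-100/29 → advance -1; mR−mL=-2000/261 → turn -1·90°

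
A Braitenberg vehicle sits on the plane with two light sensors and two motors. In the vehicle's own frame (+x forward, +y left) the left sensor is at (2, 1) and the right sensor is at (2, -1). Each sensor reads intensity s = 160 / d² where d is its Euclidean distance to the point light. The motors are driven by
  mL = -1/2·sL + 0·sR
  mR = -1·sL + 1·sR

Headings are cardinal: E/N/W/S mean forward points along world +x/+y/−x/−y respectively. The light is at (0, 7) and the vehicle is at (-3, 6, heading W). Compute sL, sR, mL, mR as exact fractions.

left sensor world pos  = (-5, 5); dL² = 29
right sensor world pos = (-5, 7); dR² = 25
sL = 160/29 = 160/29
sR = 160/25 = 32/5
mL = -1/2·sL + 0·sR = -80/29
mR = -1·sL + 1·sR = 128/145

160/29 32/5 -80/29 128/145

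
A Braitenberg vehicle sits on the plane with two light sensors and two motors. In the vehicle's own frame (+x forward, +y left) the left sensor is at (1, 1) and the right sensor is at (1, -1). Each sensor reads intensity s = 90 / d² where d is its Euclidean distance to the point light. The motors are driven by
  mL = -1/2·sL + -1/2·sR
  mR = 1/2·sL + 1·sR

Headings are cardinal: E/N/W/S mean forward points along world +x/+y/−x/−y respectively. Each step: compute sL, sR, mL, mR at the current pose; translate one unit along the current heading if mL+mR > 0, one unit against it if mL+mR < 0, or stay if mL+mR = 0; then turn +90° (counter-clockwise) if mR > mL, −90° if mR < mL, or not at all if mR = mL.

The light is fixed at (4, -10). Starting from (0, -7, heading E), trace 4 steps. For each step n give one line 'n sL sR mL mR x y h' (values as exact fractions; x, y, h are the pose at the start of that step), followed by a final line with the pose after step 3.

n=0: pose=(0,-7,E); sL=18/5, sR=90/13; mL=-342/65, mR=567/65; mL+mR=45/13 → advance +1; mR−mL=909/65 → turn +1·90°
n=1: pose=(1,-7,N); sL=45/16, sR=9/2; mL=-117/32, mR=189/32; mL+mR=9/4 → advance +1; mR−mL=153/16 → turn +1·90°
n=2: pose=(1,-6,W); sL=18/5, sR=90/41; mL=-594/205, mR=819/205; mL+mR=45/41 → advance +1; mR−mL=1413/205 → turn +1·90°
n=3: pose=(0,-6,S); sL=5, sR=45/17; mL=-65/17, mR=175/34; mL+mR=45/34 → advance +1; mR−mL=305/34 → turn +1·90°

0 18/5 90/13 -342/65 567/65 0 -7 E
1 45/16 9/2 -117/32 189/32 1 -7 N
2 18/5 90/41 -594/205 819/205 1 -6 W
3 5 45/17 -65/17 175/34 0 -6 S
final 0 -7 E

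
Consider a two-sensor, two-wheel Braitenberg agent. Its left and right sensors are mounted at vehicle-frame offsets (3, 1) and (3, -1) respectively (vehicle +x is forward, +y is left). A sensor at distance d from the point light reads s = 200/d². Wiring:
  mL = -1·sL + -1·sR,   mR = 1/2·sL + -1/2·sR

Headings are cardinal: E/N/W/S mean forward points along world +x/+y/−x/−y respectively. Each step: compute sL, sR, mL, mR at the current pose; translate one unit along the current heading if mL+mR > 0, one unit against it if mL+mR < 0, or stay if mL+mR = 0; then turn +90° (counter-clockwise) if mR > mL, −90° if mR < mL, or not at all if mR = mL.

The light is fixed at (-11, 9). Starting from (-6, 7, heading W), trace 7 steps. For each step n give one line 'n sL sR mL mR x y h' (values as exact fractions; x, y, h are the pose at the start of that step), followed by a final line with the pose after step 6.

n=0: pose=(-6,7,W); sL=200/13, sR=40; mL=-720/13, mR=-160/13; mL+mR=-880/13 → advance -1; mR−mL=560/13 → turn +1·90°
n=1: pose=(-5,7,S); sL=100/37, sR=4; mL=-248/37, mR=-24/37; mL+mR=-272/37 → advance -1; mR−mL=224/37 → turn +1·90°
n=2: pose=(-5,8,E); sL=200/81, sR=40/17; mL=-6640/1377, mR=80/1377; mL+mR=-6560/1377 → advance -1; mR−mL=2240/459 → turn +1·90°
n=3: pose=(-6,8,N); sL=10, sR=5; mL=-15, mR=5/2; mL+mR=-25/2 → advance -1; mR−mL=35/2 → turn +1·90°
n=4: pose=(-6,7,W); sL=200/13, sR=40; mL=-720/13, mR=-160/13; mL+mR=-880/13 → advance -1; mR−mL=560/13 → turn +1·90°
n=5: pose=(-5,7,S); sL=100/37, sR=4; mL=-248/37, mR=-24/37; mL+mR=-272/37 → advance -1; mR−mL=224/37 → turn +1·90°
n=6: pose=(-5,8,E); sL=200/81, sR=40/17; mL=-6640/1377, mR=80/1377; mL+mR=-6560/1377 → advance -1; mR−mL=2240/459 → turn +1·90°

0 200/13 40 -720/13 -160/13 -6 7 W
1 100/37 4 -248/37 -24/37 -5 7 S
2 200/81 40/17 -6640/1377 80/1377 -5 8 E
3 10 5 -15 5/2 -6 8 N
4 200/13 40 -720/13 -160/13 -6 7 W
5 100/37 4 -248/37 -24/37 -5 7 S
6 200/81 40/17 -6640/1377 80/1377 -5 8 E
final -6 8 N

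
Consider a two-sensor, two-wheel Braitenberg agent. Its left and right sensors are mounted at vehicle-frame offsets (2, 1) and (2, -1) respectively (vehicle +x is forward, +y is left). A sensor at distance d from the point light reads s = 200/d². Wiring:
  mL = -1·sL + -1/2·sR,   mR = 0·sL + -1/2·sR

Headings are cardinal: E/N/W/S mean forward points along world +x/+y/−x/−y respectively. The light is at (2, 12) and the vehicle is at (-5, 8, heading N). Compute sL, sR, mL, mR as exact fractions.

50/17 5 -185/34 -5/2

left sensor world pos  = (-6, 10); dL² = 68
right sensor world pos = (-4, 10); dR² = 40
sL = 200/68 = 50/17
sR = 200/40 = 5
mL = -1·sL + -1/2·sR = -185/34
mR = 0·sL + -1/2·sR = -5/2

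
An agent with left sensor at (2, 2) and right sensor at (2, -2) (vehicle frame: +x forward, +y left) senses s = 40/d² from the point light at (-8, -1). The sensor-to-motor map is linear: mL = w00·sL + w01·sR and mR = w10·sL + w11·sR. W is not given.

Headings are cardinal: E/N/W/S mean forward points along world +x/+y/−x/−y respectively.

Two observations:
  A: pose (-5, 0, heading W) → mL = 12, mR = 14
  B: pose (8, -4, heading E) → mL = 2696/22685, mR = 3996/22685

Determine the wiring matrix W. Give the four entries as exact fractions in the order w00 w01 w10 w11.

1/2 1/2 1/2 1

obs A: pose=(-5,0,W) → sL=20, sR=4, mL=12, mR=14
obs B: pose=(8,-4,E) → sL=8/65, sR=40/349, mL=2696/22685, mR=3996/22685
sensor matrix S = [[20, 4], [8/65, 40/349]]; det S = 40832/22685
solve [mL_A; mL_B] = S·[w00; w01] and [mR_A; mR_B] = S·[w10; w11]:
  w00 = 1/2, w01 = 1/2, w10 = 1/2, w11 = 1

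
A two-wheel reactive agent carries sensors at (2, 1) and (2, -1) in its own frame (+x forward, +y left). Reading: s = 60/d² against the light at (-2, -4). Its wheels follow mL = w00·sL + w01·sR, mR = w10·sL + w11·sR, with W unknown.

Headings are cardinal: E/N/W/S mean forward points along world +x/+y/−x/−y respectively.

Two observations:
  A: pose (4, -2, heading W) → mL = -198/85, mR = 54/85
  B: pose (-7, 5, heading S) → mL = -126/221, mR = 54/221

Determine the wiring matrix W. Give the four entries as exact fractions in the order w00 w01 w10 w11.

-1 1/2 -1/2 1

obs A: pose=(4,-2,W) → sL=60/17, sR=12/5, mL=-198/85, mR=54/85
obs B: pose=(-7,5,S) → sL=12/13, sR=12/17, mL=-126/221, mR=54/221
sensor matrix S = [[60/17, 12/5], [12/13, 12/17]]; det S = 5184/18785
solve [mL_A; mL_B] = S·[w00; w01] and [mR_A; mR_B] = S·[w10; w11]:
  w00 = -1, w01 = 1/2, w10 = -1/2, w11 = 1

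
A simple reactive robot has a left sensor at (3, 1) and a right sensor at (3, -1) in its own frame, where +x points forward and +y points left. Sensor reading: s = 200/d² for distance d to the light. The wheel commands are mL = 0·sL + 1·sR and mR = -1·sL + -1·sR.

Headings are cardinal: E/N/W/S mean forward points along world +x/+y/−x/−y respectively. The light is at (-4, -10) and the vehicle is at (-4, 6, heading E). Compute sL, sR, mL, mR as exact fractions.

left sensor world pos  = (-1, 7); dL² = 298
right sensor world pos = (-1, 5); dR² = 234
sL = 200/298 = 100/149
sR = 200/234 = 100/117
mL = 0·sL + 1·sR = 100/117
mR = -1·sL + -1·sR = -26600/17433

100/149 100/117 100/117 -26600/17433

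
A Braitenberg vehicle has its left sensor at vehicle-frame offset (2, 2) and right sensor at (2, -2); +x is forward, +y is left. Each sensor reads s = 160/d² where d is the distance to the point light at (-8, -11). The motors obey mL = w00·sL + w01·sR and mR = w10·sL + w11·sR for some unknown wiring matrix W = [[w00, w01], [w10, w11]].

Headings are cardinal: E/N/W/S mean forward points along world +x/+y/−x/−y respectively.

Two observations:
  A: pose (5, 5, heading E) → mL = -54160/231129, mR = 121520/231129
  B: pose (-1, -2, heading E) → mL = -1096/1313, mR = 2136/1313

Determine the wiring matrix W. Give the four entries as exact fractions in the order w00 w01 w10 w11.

obs A: pose=(5,5,E) → sL=160/549, sR=160/421, mL=-54160/231129, mR=121520/231129
obs B: pose=(-1,-2,E) → sL=80/101, sR=16/13, mL=-1096/1313, mR=2136/1313
sensor matrix S = [[160/549, 160/421], [80/101, 16/13]]; det S = 17500160/303472377
solve [mL_A; mL_B] = S·[w00; w01] and [mR_A; mR_B] = S·[w10; w11]:
  w00 = 1/2, w01 = -1, w10 = 1/2, w11 = 1

1/2 -1 1/2 1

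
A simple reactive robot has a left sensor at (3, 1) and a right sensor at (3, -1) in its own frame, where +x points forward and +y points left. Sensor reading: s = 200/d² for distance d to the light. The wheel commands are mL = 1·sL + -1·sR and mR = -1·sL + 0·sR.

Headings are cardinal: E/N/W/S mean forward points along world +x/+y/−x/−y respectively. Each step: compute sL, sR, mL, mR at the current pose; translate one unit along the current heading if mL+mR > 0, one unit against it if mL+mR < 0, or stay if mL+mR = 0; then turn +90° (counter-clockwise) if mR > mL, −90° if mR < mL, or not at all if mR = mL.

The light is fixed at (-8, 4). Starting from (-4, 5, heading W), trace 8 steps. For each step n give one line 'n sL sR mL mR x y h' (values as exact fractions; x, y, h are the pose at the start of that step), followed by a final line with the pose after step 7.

0 200 40 160 -200 -4 5 W
1 25/4 50/13 125/52 -25/4 -3 5 N
2 40/13 40/13 0 -40/13 -3 4 E
3 100/17 100/9 -800/153 -100/17 -4 4 S
4 200 40 160 -200 -4 5 W
5 25/4 50/13 125/52 -25/4 -3 5 N
6 40/13 40/13 0 -40/13 -3 4 E
7 100/17 100/9 -800/153 -100/17 -4 4 S
final -4 5 W

n=0: pose=(-4,5,W); sL=200, sR=40; mL=160, mR=-200; mL+mR=-40 → advance -1; mR−mL=-360 → turn -1·90°
n=1: pose=(-3,5,N); sL=25/4, sR=50/13; mL=125/52, mR=-25/4; mL+mR=-50/13 → advance -1; mR−mL=-225/26 → turn -1·90°
n=2: pose=(-3,4,E); sL=40/13, sR=40/13; mL=0, mR=-40/13; mL+mR=-40/13 → advance -1; mR−mL=-40/13 → turn -1·90°
n=3: pose=(-4,4,S); sL=100/17, sR=100/9; mL=-800/153, mR=-100/17; mL+mR=-100/9 → advance -1; mR−mL=-100/153 → turn -1·90°
n=4: pose=(-4,5,W); sL=200, sR=40; mL=160, mR=-200; mL+mR=-40 → advance -1; mR−mL=-360 → turn -1·90°
n=5: pose=(-3,5,N); sL=25/4, sR=50/13; mL=125/52, mR=-25/4; mL+mR=-50/13 → advance -1; mR−mL=-225/26 → turn -1·90°
n=6: pose=(-3,4,E); sL=40/13, sR=40/13; mL=0, mR=-40/13; mL+mR=-40/13 → advance -1; mR−mL=-40/13 → turn -1·90°
n=7: pose=(-4,4,S); sL=100/17, sR=100/9; mL=-800/153, mR=-100/17; mL+mR=-100/9 → advance -1; mR−mL=-100/153 → turn -1·90°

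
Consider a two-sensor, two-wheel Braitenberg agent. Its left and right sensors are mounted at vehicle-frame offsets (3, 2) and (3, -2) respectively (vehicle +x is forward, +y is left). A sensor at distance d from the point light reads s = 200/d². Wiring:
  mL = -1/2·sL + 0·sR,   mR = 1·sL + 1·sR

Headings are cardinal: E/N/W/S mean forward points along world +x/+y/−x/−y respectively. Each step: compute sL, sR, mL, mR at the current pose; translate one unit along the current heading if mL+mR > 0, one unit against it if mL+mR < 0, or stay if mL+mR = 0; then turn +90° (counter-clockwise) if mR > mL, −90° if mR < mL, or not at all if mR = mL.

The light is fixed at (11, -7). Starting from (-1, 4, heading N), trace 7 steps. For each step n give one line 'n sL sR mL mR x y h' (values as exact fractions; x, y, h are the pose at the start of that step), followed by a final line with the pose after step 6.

0 25/49 25/37 -25/98 2150/1813 -1 4 N
1 8/13 200/421 -4/13 5968/5473 -1 5 W
2 100/101 100/153 -50/101 25400/15453 -2 5 S
3 200/269 200/181 -100/269 90000/48689 -2 4 E
4 25/49 25/37 -25/98 2150/1813 -1 4 N
5 8/13 200/421 -4/13 5968/5473 -1 5 W
6 100/101 100/153 -50/101 25400/15453 -2 5 S
final -2 4 E

n=0: pose=(-1,4,N); sL=25/49, sR=25/37; mL=-25/98, mR=2150/1813; mL+mR=3375/3626 → advance +1; mR−mL=5225/3626 → turn +1·90°
n=1: pose=(-1,5,W); sL=8/13, sR=200/421; mL=-4/13, mR=5968/5473; mL+mR=4284/5473 → advance +1; mR−mL=7652/5473 → turn +1·90°
n=2: pose=(-2,5,S); sL=100/101, sR=100/153; mL=-50/101, mR=25400/15453; mL+mR=17750/15453 → advance +1; mR−mL=33050/15453 → turn +1·90°
n=3: pose=(-2,4,E); sL=200/269, sR=200/181; mL=-100/269, mR=90000/48689; mL+mR=71900/48689 → advance +1; mR−mL=108100/48689 → turn +1·90°
n=4: pose=(-1,4,N); sL=25/49, sR=25/37; mL=-25/98, mR=2150/1813; mL+mR=3375/3626 → advance +1; mR−mL=5225/3626 → turn +1·90°
n=5: pose=(-1,5,W); sL=8/13, sR=200/421; mL=-4/13, mR=5968/5473; mL+mR=4284/5473 → advance +1; mR−mL=7652/5473 → turn +1·90°
n=6: pose=(-2,5,S); sL=100/101, sR=100/153; mL=-50/101, mR=25400/15453; mL+mR=17750/15453 → advance +1; mR−mL=33050/15453 → turn +1·90°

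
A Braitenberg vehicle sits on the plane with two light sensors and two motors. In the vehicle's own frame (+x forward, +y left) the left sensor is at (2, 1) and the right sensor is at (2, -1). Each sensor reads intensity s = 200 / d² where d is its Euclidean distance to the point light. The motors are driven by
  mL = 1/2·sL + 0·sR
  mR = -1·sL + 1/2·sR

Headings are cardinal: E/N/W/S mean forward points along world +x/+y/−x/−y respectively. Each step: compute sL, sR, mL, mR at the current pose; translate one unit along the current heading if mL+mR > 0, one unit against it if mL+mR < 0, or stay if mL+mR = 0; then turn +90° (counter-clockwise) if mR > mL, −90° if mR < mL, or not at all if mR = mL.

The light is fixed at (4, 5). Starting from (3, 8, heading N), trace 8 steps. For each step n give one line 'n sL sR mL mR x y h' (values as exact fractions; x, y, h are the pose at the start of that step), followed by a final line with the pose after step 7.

0 200/29 8 100/29 -84/29 3 8 N
1 100/13 20 50/13 30/13 3 9 E
2 40 40 20 -20 4 9 S
3 200/13 200/29 100/13 -4500/377 4 9 W
4 50/9 5 25/9 -55/18 5 9 N
5 8 200/13 4 -4/13 5 8 E
6 20 100 10 30 6 8 S
7 8 200/17 4 -36/17 6 7 E
final 7 7 S

n=0: pose=(3,8,N); sL=200/29, sR=8; mL=100/29, mR=-84/29; mL+mR=16/29 → advance +1; mR−mL=-184/29 → turn -1·90°
n=1: pose=(3,9,E); sL=100/13, sR=20; mL=50/13, mR=30/13; mL+mR=80/13 → advance +1; mR−mL=-20/13 → turn -1·90°
n=2: pose=(4,9,S); sL=40, sR=40; mL=20, mR=-20; mL+mR=0 → advance +0; mR−mL=-40 → turn -1·90°
n=3: pose=(4,9,W); sL=200/13, sR=200/29; mL=100/13, mR=-4500/377; mL+mR=-1600/377 → advance -1; mR−mL=-7400/377 → turn -1·90°
n=4: pose=(5,9,N); sL=50/9, sR=5; mL=25/9, mR=-55/18; mL+mR=-5/18 → advance -1; mR−mL=-35/6 → turn -1·90°
n=5: pose=(5,8,E); sL=8, sR=200/13; mL=4, mR=-4/13; mL+mR=48/13 → advance +1; mR−mL=-56/13 → turn -1·90°
n=6: pose=(6,8,S); sL=20, sR=100; mL=10, mR=30; mL+mR=40 → advance +1; mR−mL=20 → turn +1·90°
n=7: pose=(6,7,E); sL=8, sR=200/17; mL=4, mR=-36/17; mL+mR=32/17 → advance +1; mR−mL=-104/17 → turn -1·90°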